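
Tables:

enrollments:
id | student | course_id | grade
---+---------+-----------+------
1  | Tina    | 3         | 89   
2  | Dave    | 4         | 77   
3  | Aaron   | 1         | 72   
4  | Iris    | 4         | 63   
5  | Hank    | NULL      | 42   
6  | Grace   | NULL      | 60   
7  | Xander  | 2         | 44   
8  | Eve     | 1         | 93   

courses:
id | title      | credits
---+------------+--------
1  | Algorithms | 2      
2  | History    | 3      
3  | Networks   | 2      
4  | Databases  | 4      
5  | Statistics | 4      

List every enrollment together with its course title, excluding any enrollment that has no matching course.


INNER JOIN keeps only enrollments rows whose course_id matches an id in courses. Walk through each enrollment:
  - enrollment 1 (Tina): course_id=3 -> matches Networks
  - enrollment 2 (Dave): course_id=4 -> matches Databases
  - enrollment 3 (Aaron): course_id=1 -> matches Algorithms
  - enrollment 4 (Iris): course_id=4 -> matches Databases
  - enrollment 5 (Hank): course_id=NULL, no match -> dropped
  - enrollment 6 (Grace): course_id=NULL, no match -> dropped
  - enrollment 7 (Xander): course_id=2 -> matches History
  - enrollment 8 (Eve): course_id=1 -> matches Algorithms
So 2 of 8 rows are dropped.

SQL:
SELECT a.student, b.title AS course
FROM enrollments a
INNER JOIN courses b ON a.course_id = b.id

Result:
student | course    
--------+-----------
Tina    | Networks  
Dave    | Databases 
Aaron   | Algorithms
Iris    | Databases 
Xander  | History   
Eve     | Algorithms


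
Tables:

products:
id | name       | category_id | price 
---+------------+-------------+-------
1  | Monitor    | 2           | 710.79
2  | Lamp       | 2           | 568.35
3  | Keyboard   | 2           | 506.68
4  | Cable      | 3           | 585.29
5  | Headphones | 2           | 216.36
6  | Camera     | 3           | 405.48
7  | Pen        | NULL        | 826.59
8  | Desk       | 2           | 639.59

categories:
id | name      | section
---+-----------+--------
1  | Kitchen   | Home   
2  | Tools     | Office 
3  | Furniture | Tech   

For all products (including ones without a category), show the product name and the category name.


LEFT JOIN keeps every row from products (the left table); where category_id has no match in categories, the category columns become NULL. Walk through each product:
  - product 1 (Monitor): category_id=2 -> matches Tools
  - product 2 (Lamp): category_id=2 -> matches Tools
  - product 3 (Keyboard): category_id=2 -> matches Tools
  - product 4 (Cable): category_id=3 -> matches Furniture
  - product 5 (Headphones): category_id=2 -> matches Tools
  - product 6 (Camera): category_id=3 -> matches Furniture
  - product 7 (Pen): category_id=NULL, no match -> kept with NULL
  - product 8 (Desk): category_id=2 -> matches Tools
All 8 rows appear; 1 has NULL category.

SQL:
SELECT a.name, b.name AS category
FROM products a
LEFT JOIN categories b ON a.category_id = b.id

Result:
name       | category 
-----------+----------
Monitor    | Tools    
Lamp       | Tools    
Keyboard   | Tools    
Cable      | Furniture
Headphones | Tools    
Camera     | Furniture
Pen        | NULL     
Desk       | Tools    


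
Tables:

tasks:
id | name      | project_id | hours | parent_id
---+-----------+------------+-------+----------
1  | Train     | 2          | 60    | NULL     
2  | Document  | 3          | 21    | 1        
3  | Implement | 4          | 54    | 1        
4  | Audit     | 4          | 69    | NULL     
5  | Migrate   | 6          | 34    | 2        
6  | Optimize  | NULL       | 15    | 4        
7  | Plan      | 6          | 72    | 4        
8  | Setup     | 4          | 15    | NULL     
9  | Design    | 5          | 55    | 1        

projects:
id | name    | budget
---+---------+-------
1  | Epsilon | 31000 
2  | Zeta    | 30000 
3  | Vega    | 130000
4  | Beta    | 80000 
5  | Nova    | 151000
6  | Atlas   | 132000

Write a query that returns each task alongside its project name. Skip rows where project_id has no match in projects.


INNER JOIN keeps only tasks rows whose project_id matches an id in projects. Walk through each task:
  - task 1 (Train): project_id=2 -> matches Zeta
  - task 2 (Document): project_id=3 -> matches Vega
  - task 3 (Implement): project_id=4 -> matches Beta
  - task 4 (Audit): project_id=4 -> matches Beta
  - task 5 (Migrate): project_id=6 -> matches Atlas
  - task 6 (Optimize): project_id=NULL, no match -> dropped
  - task 7 (Plan): project_id=6 -> matches Atlas
  - task 8 (Setup): project_id=4 -> matches Beta
  - task 9 (Design): project_id=5 -> matches Nova
So 1 of 9 rows is dropped.

SQL:
SELECT a.name, b.name AS project
FROM tasks a
INNER JOIN projects b ON a.project_id = b.id

Result:
name      | project
----------+--------
Train     | Zeta   
Document  | Vega   
Implement | Beta   
Audit     | Beta   
Migrate   | Atlas  
Plan      | Atlas  
Setup     | Beta   
Design    | Nova   


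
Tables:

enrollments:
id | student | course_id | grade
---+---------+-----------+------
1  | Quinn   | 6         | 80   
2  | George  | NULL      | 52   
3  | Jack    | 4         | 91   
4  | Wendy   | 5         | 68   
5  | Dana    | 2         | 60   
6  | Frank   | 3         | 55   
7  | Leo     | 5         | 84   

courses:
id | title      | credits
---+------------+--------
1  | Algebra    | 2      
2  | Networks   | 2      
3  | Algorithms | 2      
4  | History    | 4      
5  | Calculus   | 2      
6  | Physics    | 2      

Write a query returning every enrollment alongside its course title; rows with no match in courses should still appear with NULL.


LEFT JOIN keeps every row from enrollments (the left table); where course_id has no match in courses, the course columns become NULL. Walk through each enrollment:
  - enrollment 1 (Quinn): course_id=6 -> matches Physics
  - enrollment 2 (George): course_id=NULL, no match -> kept with NULL
  - enrollment 3 (Jack): course_id=4 -> matches History
  - enrollment 4 (Wendy): course_id=5 -> matches Calculus
  - enrollment 5 (Dana): course_id=2 -> matches Networks
  - enrollment 6 (Frank): course_id=3 -> matches Algorithms
  - enrollment 7 (Leo): course_id=5 -> matches Calculus
All 7 rows appear; 1 has NULL course.

SQL:
SELECT a.student, b.title AS course
FROM enrollments a
LEFT JOIN courses b ON a.course_id = b.id

Result:
student | course    
--------+-----------
Quinn   | Physics   
George  | NULL      
Jack    | History   
Wendy   | Calculus  
Dana    | Networks  
Frank   | Algorithms
Leo     | Calculus  


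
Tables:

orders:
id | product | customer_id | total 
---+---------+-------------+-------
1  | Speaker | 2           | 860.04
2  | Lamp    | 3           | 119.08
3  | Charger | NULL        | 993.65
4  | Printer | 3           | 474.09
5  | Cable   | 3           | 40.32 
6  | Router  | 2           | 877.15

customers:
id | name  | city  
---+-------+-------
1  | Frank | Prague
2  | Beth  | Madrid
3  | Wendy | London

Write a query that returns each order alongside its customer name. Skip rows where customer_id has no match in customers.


INNER JOIN keeps only orders rows whose customer_id matches an id in customers. Walk through each order:
  - order 1 (Speaker): customer_id=2 -> matches Beth
  - order 2 (Lamp): customer_id=3 -> matches Wendy
  - order 3 (Charger): customer_id=NULL, no match -> dropped
  - order 4 (Printer): customer_id=3 -> matches Wendy
  - order 5 (Cable): customer_id=3 -> matches Wendy
  - order 6 (Router): customer_id=2 -> matches Beth
So 1 of 6 rows is dropped.

SQL:
SELECT a.product, b.name AS customer
FROM orders a
INNER JOIN customers b ON a.customer_id = b.id

Result:
product | customer
--------+---------
Speaker | Beth    
Lamp    | Wendy   
Printer | Wendy   
Cable   | Wendy   
Router  | Beth    


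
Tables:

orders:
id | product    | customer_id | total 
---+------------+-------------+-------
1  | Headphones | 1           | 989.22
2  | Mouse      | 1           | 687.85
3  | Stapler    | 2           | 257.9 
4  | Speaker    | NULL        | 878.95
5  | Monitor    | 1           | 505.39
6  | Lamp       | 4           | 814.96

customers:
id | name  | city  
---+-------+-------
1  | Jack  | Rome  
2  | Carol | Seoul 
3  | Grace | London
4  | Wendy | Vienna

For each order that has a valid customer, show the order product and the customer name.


INNER JOIN keeps only orders rows whose customer_id matches an id in customers. Walk through each order:
  - order 1 (Headphones): customer_id=1 -> matches Jack
  - order 2 (Mouse): customer_id=1 -> matches Jack
  - order 3 (Stapler): customer_id=2 -> matches Carol
  - order 4 (Speaker): customer_id=NULL, no match -> dropped
  - order 5 (Monitor): customer_id=1 -> matches Jack
  - order 6 (Lamp): customer_id=4 -> matches Wendy
So 1 of 6 rows is dropped.

SQL:
SELECT a.product, b.name AS customer
FROM orders a
INNER JOIN customers b ON a.customer_id = b.id

Result:
product    | customer
-----------+---------
Headphones | Jack    
Mouse      | Jack    
Stapler    | Carol   
Monitor    | Jack    
Lamp       | Wendy   


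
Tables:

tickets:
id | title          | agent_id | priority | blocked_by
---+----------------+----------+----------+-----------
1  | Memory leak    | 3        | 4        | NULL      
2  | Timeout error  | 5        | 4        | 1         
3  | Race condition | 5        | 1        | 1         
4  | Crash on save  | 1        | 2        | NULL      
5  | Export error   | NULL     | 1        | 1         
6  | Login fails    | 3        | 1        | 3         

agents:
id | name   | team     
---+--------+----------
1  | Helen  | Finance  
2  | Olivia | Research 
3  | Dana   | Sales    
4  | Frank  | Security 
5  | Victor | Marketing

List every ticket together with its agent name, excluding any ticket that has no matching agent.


INNER JOIN keeps only tickets rows whose agent_id matches an id in agents. Walk through each ticket:
  - ticket 1 (Memory leak): agent_id=3 -> matches Dana
  - ticket 2 (Timeout error): agent_id=5 -> matches Victor
  - ticket 3 (Race condition): agent_id=5 -> matches Victor
  - ticket 4 (Crash on save): agent_id=1 -> matches Helen
  - ticket 5 (Export error): agent_id=NULL, no match -> dropped
  - ticket 6 (Login fails): agent_id=3 -> matches Dana
So 1 of 6 rows is dropped.

SQL:
SELECT a.title, b.name AS agent
FROM tickets a
INNER JOIN agents b ON a.agent_id = b.id

Result:
title          | agent 
---------------+-------
Memory leak    | Dana  
Timeout error  | Victor
Race condition | Victor
Crash on save  | Helen 
Login fails    | Dana  


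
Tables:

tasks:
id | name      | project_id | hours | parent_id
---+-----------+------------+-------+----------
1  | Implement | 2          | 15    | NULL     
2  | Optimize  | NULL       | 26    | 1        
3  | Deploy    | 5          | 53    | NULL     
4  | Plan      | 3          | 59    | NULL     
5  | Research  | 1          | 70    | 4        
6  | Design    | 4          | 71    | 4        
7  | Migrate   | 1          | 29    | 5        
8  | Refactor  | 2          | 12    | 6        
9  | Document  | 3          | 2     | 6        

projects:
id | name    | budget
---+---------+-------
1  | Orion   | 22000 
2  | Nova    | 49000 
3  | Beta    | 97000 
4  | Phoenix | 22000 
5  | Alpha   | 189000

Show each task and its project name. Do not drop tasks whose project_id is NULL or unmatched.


LEFT JOIN keeps every row from tasks (the left table); where project_id has no match in projects, the project columns become NULL. Walk through each task:
  - task 1 (Implement): project_id=2 -> matches Nova
  - task 2 (Optimize): project_id=NULL, no match -> kept with NULL
  - task 3 (Deploy): project_id=5 -> matches Alpha
  - task 4 (Plan): project_id=3 -> matches Beta
  - task 5 (Research): project_id=1 -> matches Orion
  - task 6 (Design): project_id=4 -> matches Phoenix
  - task 7 (Migrate): project_id=1 -> matches Orion
  - task 8 (Refactor): project_id=2 -> matches Nova
  - task 9 (Document): project_id=3 -> matches Beta
All 9 rows appear; 1 has NULL project.

SQL:
SELECT a.name, b.name AS project
FROM tasks a
LEFT JOIN projects b ON a.project_id = b.id

Result:
name      | project
----------+--------
Implement | Nova   
Optimize  | NULL   
Deploy    | Alpha  
Plan      | Beta   
Research  | Orion  
Design    | Phoenix
Migrate   | Orion  
Refactor  | Nova   
Document  | Beta   


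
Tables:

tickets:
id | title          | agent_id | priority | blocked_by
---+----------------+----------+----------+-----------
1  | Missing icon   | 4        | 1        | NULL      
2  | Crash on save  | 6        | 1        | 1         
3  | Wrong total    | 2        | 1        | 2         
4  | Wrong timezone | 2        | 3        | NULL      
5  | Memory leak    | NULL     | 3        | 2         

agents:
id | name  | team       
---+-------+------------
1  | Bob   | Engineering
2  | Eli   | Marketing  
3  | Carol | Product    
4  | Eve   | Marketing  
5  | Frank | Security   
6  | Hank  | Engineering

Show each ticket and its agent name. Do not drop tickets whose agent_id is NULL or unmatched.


LEFT JOIN keeps every row from tickets (the left table); where agent_id has no match in agents, the agent columns become NULL. Walk through each ticket:
  - ticket 1 (Missing icon): agent_id=4 -> matches Eve
  - ticket 2 (Crash on save): agent_id=6 -> matches Hank
  - ticket 3 (Wrong total): agent_id=2 -> matches Eli
  - ticket 4 (Wrong timezone): agent_id=2 -> matches Eli
  - ticket 5 (Memory leak): agent_id=NULL, no match -> kept with NULL
All 5 rows appear; 1 has NULL agent.

SQL:
SELECT a.title, b.name AS agent
FROM tickets a
LEFT JOIN agents b ON a.agent_id = b.id

Result:
title          | agent
---------------+------
Missing icon   | Eve  
Crash on save  | Hank 
Wrong total    | Eli  
Wrong timezone | Eli  
Memory leak    | NULL 


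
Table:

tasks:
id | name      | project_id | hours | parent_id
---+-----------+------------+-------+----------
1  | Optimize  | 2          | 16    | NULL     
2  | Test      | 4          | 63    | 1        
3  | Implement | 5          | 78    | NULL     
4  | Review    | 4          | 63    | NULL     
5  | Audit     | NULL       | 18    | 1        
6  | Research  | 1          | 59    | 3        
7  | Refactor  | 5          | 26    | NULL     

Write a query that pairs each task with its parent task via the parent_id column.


This is a self-join: tasks is joined to a second copy of itself, matching each row's parent_id to another row's id. Use LEFT JOIN so rows with parent_id=NULL are kept.
  - task 1 (Optimize): parent_id=NULL -> NULL
  - task 2 (Test): parent_id=1 -> Optimize
  - task 3 (Implement): parent_id=NULL -> NULL
  - task 4 (Review): parent_id=NULL -> NULL
  - task 5 (Audit): parent_id=1 -> Optimize
  - task 6 (Research): parent_id=3 -> Implement
  - task 7 (Refactor): parent_id=NULL -> NULL

SQL:
SELECT a.name AS item, b.name AS parent
FROM tasks a
LEFT JOIN tasks b ON a.parent_id = b.id

Result:
item      | parent   
----------+----------
Optimize  | NULL     
Test      | Optimize 
Implement | NULL     
Review    | NULL     
Audit     | Optimize 
Research  | Implement
Refactor  | NULL     


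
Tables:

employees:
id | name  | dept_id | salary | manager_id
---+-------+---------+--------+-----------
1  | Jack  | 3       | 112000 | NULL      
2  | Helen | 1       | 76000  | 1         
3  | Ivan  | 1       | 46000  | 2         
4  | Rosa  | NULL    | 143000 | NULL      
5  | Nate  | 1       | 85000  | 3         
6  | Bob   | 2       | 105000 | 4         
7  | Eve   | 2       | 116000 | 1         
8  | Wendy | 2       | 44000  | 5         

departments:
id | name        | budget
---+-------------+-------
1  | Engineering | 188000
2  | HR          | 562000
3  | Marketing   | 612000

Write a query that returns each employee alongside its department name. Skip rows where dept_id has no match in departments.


INNER JOIN keeps only employees rows whose dept_id matches an id in departments. Walk through each employee:
  - employee 1 (Jack): dept_id=3 -> matches Marketing
  - employee 2 (Helen): dept_id=1 -> matches Engineering
  - employee 3 (Ivan): dept_id=1 -> matches Engineering
  - employee 4 (Rosa): dept_id=NULL, no match -> dropped
  - employee 5 (Nate): dept_id=1 -> matches Engineering
  - employee 6 (Bob): dept_id=2 -> matches HR
  - employee 7 (Eve): dept_id=2 -> matches HR
  - employee 8 (Wendy): dept_id=2 -> matches HR
So 1 of 8 rows is dropped.

SQL:
SELECT a.name, b.name AS department
FROM employees a
INNER JOIN departments b ON a.dept_id = b.id

Result:
name  | department 
------+------------
Jack  | Marketing  
Helen | Engineering
Ivan  | Engineering
Nate  | Engineering
Bob   | HR         
Eve   | HR         
Wendy | HR         


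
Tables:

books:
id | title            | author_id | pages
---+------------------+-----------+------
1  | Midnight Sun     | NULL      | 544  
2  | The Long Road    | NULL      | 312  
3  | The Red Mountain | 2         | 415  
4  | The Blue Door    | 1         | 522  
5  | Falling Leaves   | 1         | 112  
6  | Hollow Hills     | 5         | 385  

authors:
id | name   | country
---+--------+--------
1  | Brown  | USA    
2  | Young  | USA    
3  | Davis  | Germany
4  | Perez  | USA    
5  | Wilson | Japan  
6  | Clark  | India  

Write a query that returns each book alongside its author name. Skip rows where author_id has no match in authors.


INNER JOIN keeps only books rows whose author_id matches an id in authors. Walk through each book:
  - book 1 (Midnight Sun): author_id=NULL, no match -> dropped
  - book 2 (The Long Road): author_id=NULL, no match -> dropped
  - book 3 (The Red Mountain): author_id=2 -> matches Young
  - book 4 (The Blue Door): author_id=1 -> matches Brown
  - book 5 (Falling Leaves): author_id=1 -> matches Brown
  - book 6 (Hollow Hills): author_id=5 -> matches Wilson
So 2 of 6 rows are dropped.

SQL:
SELECT a.title, b.name AS author
FROM books a
INNER JOIN authors b ON a.author_id = b.id

Result:
title            | author
-----------------+-------
The Red Mountain | Young 
The Blue Door    | Brown 
Falling Leaves   | Brown 
Hollow Hills     | Wilson


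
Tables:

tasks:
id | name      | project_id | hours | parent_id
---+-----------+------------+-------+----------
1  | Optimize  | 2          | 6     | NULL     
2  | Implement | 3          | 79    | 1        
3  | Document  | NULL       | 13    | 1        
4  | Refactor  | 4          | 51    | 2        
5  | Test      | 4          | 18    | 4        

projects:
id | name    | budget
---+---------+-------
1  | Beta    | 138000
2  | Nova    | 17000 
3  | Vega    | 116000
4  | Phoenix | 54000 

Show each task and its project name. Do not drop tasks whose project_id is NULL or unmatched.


LEFT JOIN keeps every row from tasks (the left table); where project_id has no match in projects, the project columns become NULL. Walk through each task:
  - task 1 (Optimize): project_id=2 -> matches Nova
  - task 2 (Implement): project_id=3 -> matches Vega
  - task 3 (Document): project_id=NULL, no match -> kept with NULL
  - task 4 (Refactor): project_id=4 -> matches Phoenix
  - task 5 (Test): project_id=4 -> matches Phoenix
All 5 rows appear; 1 has NULL project.

SQL:
SELECT a.name, b.name AS project
FROM tasks a
LEFT JOIN projects b ON a.project_id = b.id

Result:
name      | project
----------+--------
Optimize  | Nova   
Implement | Vega   
Document  | NULL   
Refactor  | Phoenix
Test      | Phoenix


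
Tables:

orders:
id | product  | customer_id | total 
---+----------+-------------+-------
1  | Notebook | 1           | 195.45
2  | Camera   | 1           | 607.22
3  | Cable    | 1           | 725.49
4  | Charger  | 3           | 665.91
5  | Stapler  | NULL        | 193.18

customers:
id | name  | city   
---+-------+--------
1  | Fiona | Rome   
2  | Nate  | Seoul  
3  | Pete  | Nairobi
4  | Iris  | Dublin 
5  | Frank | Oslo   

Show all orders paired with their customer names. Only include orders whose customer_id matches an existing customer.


INNER JOIN keeps only orders rows whose customer_id matches an id in customers. Walk through each order:
  - order 1 (Notebook): customer_id=1 -> matches Fiona
  - order 2 (Camera): customer_id=1 -> matches Fiona
  - order 3 (Cable): customer_id=1 -> matches Fiona
  - order 4 (Charger): customer_id=3 -> matches Pete
  - order 5 (Stapler): customer_id=NULL, no match -> dropped
So 1 of 5 rows is dropped.

SQL:
SELECT a.product, b.name AS customer
FROM orders a
INNER JOIN customers b ON a.customer_id = b.id

Result:
product  | customer
---------+---------
Notebook | Fiona   
Camera   | Fiona   
Cable    | Fiona   
Charger  | Pete    


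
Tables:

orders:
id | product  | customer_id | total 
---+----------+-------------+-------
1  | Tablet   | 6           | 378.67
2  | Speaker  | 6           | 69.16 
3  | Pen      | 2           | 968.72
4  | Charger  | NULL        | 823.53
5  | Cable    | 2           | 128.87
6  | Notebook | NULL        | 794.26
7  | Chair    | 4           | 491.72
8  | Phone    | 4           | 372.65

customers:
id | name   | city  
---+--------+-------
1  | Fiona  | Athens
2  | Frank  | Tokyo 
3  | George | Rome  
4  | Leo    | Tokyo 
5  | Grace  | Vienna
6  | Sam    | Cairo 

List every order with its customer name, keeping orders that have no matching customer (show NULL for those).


LEFT JOIN keeps every row from orders (the left table); where customer_id has no match in customers, the customer columns become NULL. Walk through each order:
  - order 1 (Tablet): customer_id=6 -> matches Sam
  - order 2 (Speaker): customer_id=6 -> matches Sam
  - order 3 (Pen): customer_id=2 -> matches Frank
  - order 4 (Charger): customer_id=NULL, no match -> kept with NULL
  - order 5 (Cable): customer_id=2 -> matches Frank
  - order 6 (Notebook): customer_id=NULL, no match -> kept with NULL
  - order 7 (Chair): customer_id=4 -> matches Leo
  - order 8 (Phone): customer_id=4 -> matches Leo
All 8 rows appear; 2 have NULL customer.

SQL:
SELECT a.product, b.name AS customer
FROM orders a
LEFT JOIN customers b ON a.customer_id = b.id

Result:
product  | customer
---------+---------
Tablet   | Sam     
Speaker  | Sam     
Pen      | Frank   
Charger  | NULL    
Cable    | Frank   
Notebook | NULL    
Chair    | Leo     
Phone    | Leo     


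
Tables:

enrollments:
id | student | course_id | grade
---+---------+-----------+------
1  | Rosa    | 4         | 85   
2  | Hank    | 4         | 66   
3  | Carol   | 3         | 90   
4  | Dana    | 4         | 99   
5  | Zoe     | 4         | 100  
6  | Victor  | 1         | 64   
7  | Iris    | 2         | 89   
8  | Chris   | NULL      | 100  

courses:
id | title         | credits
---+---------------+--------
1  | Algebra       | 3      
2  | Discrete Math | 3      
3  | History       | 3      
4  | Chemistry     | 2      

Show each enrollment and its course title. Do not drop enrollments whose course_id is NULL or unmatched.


LEFT JOIN keeps every row from enrollments (the left table); where course_id has no match in courses, the course columns become NULL. Walk through each enrollment:
  - enrollment 1 (Rosa): course_id=4 -> matches Chemistry
  - enrollment 2 (Hank): course_id=4 -> matches Chemistry
  - enrollment 3 (Carol): course_id=3 -> matches History
  - enrollment 4 (Dana): course_id=4 -> matches Chemistry
  - enrollment 5 (Zoe): course_id=4 -> matches Chemistry
  - enrollment 6 (Victor): course_id=1 -> matches Algebra
  - enrollment 7 (Iris): course_id=2 -> matches Discrete Math
  - enrollment 8 (Chris): course_id=NULL, no match -> kept with NULL
All 8 rows appear; 1 has NULL course.

SQL:
SELECT a.student, b.title AS course
FROM enrollments a
LEFT JOIN courses b ON a.course_id = b.id

Result:
student | course       
--------+--------------
Rosa    | Chemistry    
Hank    | Chemistry    
Carol   | History      
Dana    | Chemistry    
Zoe     | Chemistry    
Victor  | Algebra      
Iris    | Discrete Math
Chris   | NULL         


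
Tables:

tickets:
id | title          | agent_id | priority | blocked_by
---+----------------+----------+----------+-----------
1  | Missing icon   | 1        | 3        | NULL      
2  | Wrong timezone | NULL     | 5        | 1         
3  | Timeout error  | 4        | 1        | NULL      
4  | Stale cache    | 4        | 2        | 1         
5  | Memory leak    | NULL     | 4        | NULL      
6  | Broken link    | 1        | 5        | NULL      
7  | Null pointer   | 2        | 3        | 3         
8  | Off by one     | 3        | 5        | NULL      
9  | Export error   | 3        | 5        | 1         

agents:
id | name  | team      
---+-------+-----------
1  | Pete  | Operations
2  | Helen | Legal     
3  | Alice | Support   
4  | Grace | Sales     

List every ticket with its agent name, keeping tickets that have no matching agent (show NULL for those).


LEFT JOIN keeps every row from tickets (the left table); where agent_id has no match in agents, the agent columns become NULL. Walk through each ticket:
  - ticket 1 (Missing icon): agent_id=1 -> matches Pete
  - ticket 2 (Wrong timezone): agent_id=NULL, no match -> kept with NULL
  - ticket 3 (Timeout error): agent_id=4 -> matches Grace
  - ticket 4 (Stale cache): agent_id=4 -> matches Grace
  - ticket 5 (Memory leak): agent_id=NULL, no match -> kept with NULL
  - ticket 6 (Broken link): agent_id=1 -> matches Pete
  - ticket 7 (Null pointer): agent_id=2 -> matches Helen
  - ticket 8 (Off by one): agent_id=3 -> matches Alice
  - ticket 9 (Export error): agent_id=3 -> matches Alice
All 9 rows appear; 2 have NULL agent.

SQL:
SELECT a.title, b.name AS agent
FROM tickets a
LEFT JOIN agents b ON a.agent_id = b.id

Result:
title          | agent
---------------+------
Missing icon   | Pete 
Wrong timezone | NULL 
Timeout error  | Grace
Stale cache    | Grace
Memory leak    | NULL 
Broken link    | Pete 
Null pointer   | Helen
Off by one     | Alice
Export error   | Alice


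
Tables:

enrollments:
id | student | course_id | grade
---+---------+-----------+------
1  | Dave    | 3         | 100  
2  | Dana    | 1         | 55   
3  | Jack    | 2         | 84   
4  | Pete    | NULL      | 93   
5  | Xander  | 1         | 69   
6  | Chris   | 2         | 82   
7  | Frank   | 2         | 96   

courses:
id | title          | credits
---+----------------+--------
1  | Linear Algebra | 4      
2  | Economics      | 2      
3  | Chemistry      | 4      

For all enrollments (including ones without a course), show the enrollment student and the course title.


LEFT JOIN keeps every row from enrollments (the left table); where course_id has no match in courses, the course columns become NULL. Walk through each enrollment:
  - enrollment 1 (Dave): course_id=3 -> matches Chemistry
  - enrollment 2 (Dana): course_id=1 -> matches Linear Algebra
  - enrollment 3 (Jack): course_id=2 -> matches Economics
  - enrollment 4 (Pete): course_id=NULL, no match -> kept with NULL
  - enrollment 5 (Xander): course_id=1 -> matches Linear Algebra
  - enrollment 6 (Chris): course_id=2 -> matches Economics
  - enrollment 7 (Frank): course_id=2 -> matches Economics
All 7 rows appear; 1 has NULL course.

SQL:
SELECT a.student, b.title AS course
FROM enrollments a
LEFT JOIN courses b ON a.course_id = b.id

Result:
student | course        
--------+---------------
Dave    | Chemistry     
Dana    | Linear Algebra
Jack    | Economics     
Pete    | NULL          
Xander  | Linear Algebra
Chris   | Economics     
Frank   | Economics     


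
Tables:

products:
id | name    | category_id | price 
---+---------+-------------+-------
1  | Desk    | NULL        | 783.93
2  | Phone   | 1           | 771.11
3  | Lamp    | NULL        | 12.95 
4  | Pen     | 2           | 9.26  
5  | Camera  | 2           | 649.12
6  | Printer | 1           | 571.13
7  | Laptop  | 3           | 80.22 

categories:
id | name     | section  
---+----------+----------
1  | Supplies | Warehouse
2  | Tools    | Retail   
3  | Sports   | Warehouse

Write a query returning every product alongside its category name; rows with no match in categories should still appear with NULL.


LEFT JOIN keeps every row from products (the left table); where category_id has no match in categories, the category columns become NULL. Walk through each product:
  - product 1 (Desk): category_id=NULL, no match -> kept with NULL
  - product 2 (Phone): category_id=1 -> matches Supplies
  - product 3 (Lamp): category_id=NULL, no match -> kept with NULL
  - product 4 (Pen): category_id=2 -> matches Tools
  - product 5 (Camera): category_id=2 -> matches Tools
  - product 6 (Printer): category_id=1 -> matches Supplies
  - product 7 (Laptop): category_id=3 -> matches Sports
All 7 rows appear; 2 have NULL category.

SQL:
SELECT a.name, b.name AS category
FROM products a
LEFT JOIN categories b ON a.category_id = b.id

Result:
name    | category
--------+---------
Desk    | NULL    
Phone   | Supplies
Lamp    | NULL    
Pen     | Tools   
Camera  | Tools   
Printer | Supplies
Laptop  | Sports  


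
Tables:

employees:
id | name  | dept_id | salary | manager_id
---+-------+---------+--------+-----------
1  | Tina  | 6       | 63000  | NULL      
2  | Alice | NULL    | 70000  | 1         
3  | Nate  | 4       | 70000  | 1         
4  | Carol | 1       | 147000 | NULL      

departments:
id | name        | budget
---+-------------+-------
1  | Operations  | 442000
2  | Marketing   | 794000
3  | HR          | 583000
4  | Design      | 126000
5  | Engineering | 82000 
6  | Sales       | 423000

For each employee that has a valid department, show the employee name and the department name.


INNER JOIN keeps only employees rows whose dept_id matches an id in departments. Walk through each employee:
  - employee 1 (Tina): dept_id=6 -> matches Sales
  - employee 2 (Alice): dept_id=NULL, no match -> dropped
  - employee 3 (Nate): dept_id=4 -> matches Design
  - employee 4 (Carol): dept_id=1 -> matches Operations
So 1 of 4 rows is dropped.

SQL:
SELECT a.name, b.name AS department
FROM employees a
INNER JOIN departments b ON a.dept_id = b.id

Result:
name  | department
------+-----------
Tina  | Sales     
Nate  | Design    
Carol | Operations


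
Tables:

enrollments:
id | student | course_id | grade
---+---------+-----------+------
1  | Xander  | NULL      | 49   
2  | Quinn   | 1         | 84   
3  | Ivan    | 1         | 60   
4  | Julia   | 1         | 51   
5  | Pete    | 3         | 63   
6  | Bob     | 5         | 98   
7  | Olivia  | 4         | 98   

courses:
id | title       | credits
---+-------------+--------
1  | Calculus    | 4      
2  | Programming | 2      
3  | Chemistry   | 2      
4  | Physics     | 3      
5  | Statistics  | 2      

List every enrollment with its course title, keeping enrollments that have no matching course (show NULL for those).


LEFT JOIN keeps every row from enrollments (the left table); where course_id has no match in courses, the course columns become NULL. Walk through each enrollment:
  - enrollment 1 (Xander): course_id=NULL, no match -> kept with NULL
  - enrollment 2 (Quinn): course_id=1 -> matches Calculus
  - enrollment 3 (Ivan): course_id=1 -> matches Calculus
  - enrollment 4 (Julia): course_id=1 -> matches Calculus
  - enrollment 5 (Pete): course_id=3 -> matches Chemistry
  - enrollment 6 (Bob): course_id=5 -> matches Statistics
  - enrollment 7 (Olivia): course_id=4 -> matches Physics
All 7 rows appear; 1 has NULL course.

SQL:
SELECT a.student, b.title AS course
FROM enrollments a
LEFT JOIN courses b ON a.course_id = b.id

Result:
student | course    
--------+-----------
Xander  | NULL      
Quinn   | Calculus  
Ivan    | Calculus  
Julia   | Calculus  
Pete    | Chemistry 
Bob     | Statistics
Olivia  | Physics   


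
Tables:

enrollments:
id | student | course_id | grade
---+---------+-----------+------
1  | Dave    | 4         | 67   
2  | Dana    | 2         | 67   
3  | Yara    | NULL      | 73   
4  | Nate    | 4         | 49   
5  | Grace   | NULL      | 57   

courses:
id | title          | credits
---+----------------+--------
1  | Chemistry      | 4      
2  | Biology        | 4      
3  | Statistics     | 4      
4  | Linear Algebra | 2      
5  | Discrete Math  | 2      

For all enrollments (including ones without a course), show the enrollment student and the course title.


LEFT JOIN keeps every row from enrollments (the left table); where course_id has no match in courses, the course columns become NULL. Walk through each enrollment:
  - enrollment 1 (Dave): course_id=4 -> matches Linear Algebra
  - enrollment 2 (Dana): course_id=2 -> matches Biology
  - enrollment 3 (Yara): course_id=NULL, no match -> kept with NULL
  - enrollment 4 (Nate): course_id=4 -> matches Linear Algebra
  - enrollment 5 (Grace): course_id=NULL, no match -> kept with NULL
All 5 rows appear; 2 have NULL course.

SQL:
SELECT a.student, b.title AS course
FROM enrollments a
LEFT JOIN courses b ON a.course_id = b.id

Result:
student | course        
--------+---------------
Dave    | Linear Algebra
Dana    | Biology       
Yara    | NULL          
Nate    | Linear Algebra
Grace   | NULL          


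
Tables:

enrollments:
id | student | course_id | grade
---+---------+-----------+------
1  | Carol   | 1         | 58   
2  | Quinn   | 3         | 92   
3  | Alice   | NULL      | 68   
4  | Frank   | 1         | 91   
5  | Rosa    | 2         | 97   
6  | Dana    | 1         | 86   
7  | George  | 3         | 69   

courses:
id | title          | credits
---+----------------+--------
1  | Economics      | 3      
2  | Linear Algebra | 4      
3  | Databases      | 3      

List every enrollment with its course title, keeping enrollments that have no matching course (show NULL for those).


LEFT JOIN keeps every row from enrollments (the left table); where course_id has no match in courses, the course columns become NULL. Walk through each enrollment:
  - enrollment 1 (Carol): course_id=1 -> matches Economics
  - enrollment 2 (Quinn): course_id=3 -> matches Databases
  - enrollment 3 (Alice): course_id=NULL, no match -> kept with NULL
  - enrollment 4 (Frank): course_id=1 -> matches Economics
  - enrollment 5 (Rosa): course_id=2 -> matches Linear Algebra
  - enrollment 6 (Dana): course_id=1 -> matches Economics
  - enrollment 7 (George): course_id=3 -> matches Databases
All 7 rows appear; 1 has NULL course.

SQL:
SELECT a.student, b.title AS course
FROM enrollments a
LEFT JOIN courses b ON a.course_id = b.id

Result:
student | course        
--------+---------------
Carol   | Economics     
Quinn   | Databases     
Alice   | NULL          
Frank   | Economics     
Rosa    | Linear Algebra
Dana    | Economics     
George  | Databases     


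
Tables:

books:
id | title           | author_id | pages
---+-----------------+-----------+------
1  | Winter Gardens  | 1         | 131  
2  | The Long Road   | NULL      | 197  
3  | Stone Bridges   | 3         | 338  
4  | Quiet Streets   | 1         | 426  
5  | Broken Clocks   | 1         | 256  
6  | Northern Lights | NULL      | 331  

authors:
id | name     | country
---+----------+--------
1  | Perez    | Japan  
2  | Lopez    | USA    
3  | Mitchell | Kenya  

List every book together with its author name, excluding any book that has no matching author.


INNER JOIN keeps only books rows whose author_id matches an id in authors. Walk through each book:
  - book 1 (Winter Gardens): author_id=1 -> matches Perez
  - book 2 (The Long Road): author_id=NULL, no match -> dropped
  - book 3 (Stone Bridges): author_id=3 -> matches Mitchell
  - book 4 (Quiet Streets): author_id=1 -> matches Perez
  - book 5 (Broken Clocks): author_id=1 -> matches Perez
  - book 6 (Northern Lights): author_id=NULL, no match -> dropped
So 2 of 6 rows are dropped.

SQL:
SELECT a.title, b.name AS author
FROM books a
INNER JOIN authors b ON a.author_id = b.id

Result:
title          | author  
---------------+---------
Winter Gardens | Perez   
Stone Bridges  | Mitchell
Quiet Streets  | Perez   
Broken Clocks  | Perez   


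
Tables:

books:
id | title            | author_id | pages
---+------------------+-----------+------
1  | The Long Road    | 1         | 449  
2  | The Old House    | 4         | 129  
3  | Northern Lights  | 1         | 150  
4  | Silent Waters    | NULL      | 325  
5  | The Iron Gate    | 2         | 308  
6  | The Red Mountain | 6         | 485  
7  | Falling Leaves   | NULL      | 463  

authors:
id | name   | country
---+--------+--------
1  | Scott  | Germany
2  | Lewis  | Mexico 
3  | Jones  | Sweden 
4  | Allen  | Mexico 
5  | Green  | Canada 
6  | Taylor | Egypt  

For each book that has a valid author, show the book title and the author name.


INNER JOIN keeps only books rows whose author_id matches an id in authors. Walk through each book:
  - book 1 (The Long Road): author_id=1 -> matches Scott
  - book 2 (The Old House): author_id=4 -> matches Allen
  - book 3 (Northern Lights): author_id=1 -> matches Scott
  - book 4 (Silent Waters): author_id=NULL, no match -> dropped
  - book 5 (The Iron Gate): author_id=2 -> matches Lewis
  - book 6 (The Red Mountain): author_id=6 -> matches Taylor
  - book 7 (Falling Leaves): author_id=NULL, no match -> dropped
So 2 of 7 rows are dropped.

SQL:
SELECT a.title, b.name AS author
FROM books a
INNER JOIN authors b ON a.author_id = b.id

Result:
title            | author
-----------------+-------
The Long Road    | Scott 
The Old House    | Allen 
Northern Lights  | Scott 
The Iron Gate    | Lewis 
The Red Mountain | Taylor


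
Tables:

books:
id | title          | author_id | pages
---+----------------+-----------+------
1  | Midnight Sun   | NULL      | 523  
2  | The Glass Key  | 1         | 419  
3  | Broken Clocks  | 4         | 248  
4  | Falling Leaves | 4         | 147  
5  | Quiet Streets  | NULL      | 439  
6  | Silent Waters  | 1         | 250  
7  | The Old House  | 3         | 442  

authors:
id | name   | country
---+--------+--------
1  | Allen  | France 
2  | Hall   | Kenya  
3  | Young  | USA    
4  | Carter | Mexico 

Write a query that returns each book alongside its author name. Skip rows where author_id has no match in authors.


INNER JOIN keeps only books rows whose author_id matches an id in authors. Walk through each book:
  - book 1 (Midnight Sun): author_id=NULL, no match -> dropped
  - book 2 (The Glass Key): author_id=1 -> matches Allen
  - book 3 (Broken Clocks): author_id=4 -> matches Carter
  - book 4 (Falling Leaves): author_id=4 -> matches Carter
  - book 5 (Quiet Streets): author_id=NULL, no match -> dropped
  - book 6 (Silent Waters): author_id=1 -> matches Allen
  - book 7 (The Old House): author_id=3 -> matches Young
So 2 of 7 rows are dropped.

SQL:
SELECT a.title, b.name AS author
FROM books a
INNER JOIN authors b ON a.author_id = b.id

Result:
title          | author
---------------+-------
The Glass Key  | Allen 
Broken Clocks  | Carter
Falling Leaves | Carter
Silent Waters  | Allen 
The Old House  | Young 


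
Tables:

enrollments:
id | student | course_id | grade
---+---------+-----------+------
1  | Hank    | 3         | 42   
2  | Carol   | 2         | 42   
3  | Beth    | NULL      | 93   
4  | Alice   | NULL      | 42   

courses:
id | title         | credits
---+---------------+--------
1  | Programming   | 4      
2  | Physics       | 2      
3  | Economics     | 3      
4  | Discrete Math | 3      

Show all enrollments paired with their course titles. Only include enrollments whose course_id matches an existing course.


INNER JOIN keeps only enrollments rows whose course_id matches an id in courses. Walk through each enrollment:
  - enrollment 1 (Hank): course_id=3 -> matches Economics
  - enrollment 2 (Carol): course_id=2 -> matches Physics
  - enrollment 3 (Beth): course_id=NULL, no match -> dropped
  - enrollment 4 (Alice): course_id=NULL, no match -> dropped
So 2 of 4 rows are dropped.

SQL:
SELECT a.student, b.title AS course
FROM enrollments a
INNER JOIN courses b ON a.course_id = b.id

Result:
student | course   
--------+----------
Hank    | Economics
Carol   | Physics  


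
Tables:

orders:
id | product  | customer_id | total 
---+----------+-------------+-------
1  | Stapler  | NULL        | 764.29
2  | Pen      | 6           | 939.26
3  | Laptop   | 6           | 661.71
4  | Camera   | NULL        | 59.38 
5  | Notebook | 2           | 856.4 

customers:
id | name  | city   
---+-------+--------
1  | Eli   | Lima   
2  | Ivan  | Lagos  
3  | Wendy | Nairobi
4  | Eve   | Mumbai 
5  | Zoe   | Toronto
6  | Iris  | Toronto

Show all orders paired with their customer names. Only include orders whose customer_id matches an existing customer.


INNER JOIN keeps only orders rows whose customer_id matches an id in customers. Walk through each order:
  - order 1 (Stapler): customer_id=NULL, no match -> dropped
  - order 2 (Pen): customer_id=6 -> matches Iris
  - order 3 (Laptop): customer_id=6 -> matches Iris
  - order 4 (Camera): customer_id=NULL, no match -> dropped
  - order 5 (Notebook): customer_id=2 -> matches Ivan
So 2 of 5 rows are dropped.

SQL:
SELECT a.product, b.name AS customer
FROM orders a
INNER JOIN customers b ON a.customer_id = b.id

Result:
product  | customer
---------+---------
Pen      | Iris    
Laptop   | Iris    
Notebook | Ivan    
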